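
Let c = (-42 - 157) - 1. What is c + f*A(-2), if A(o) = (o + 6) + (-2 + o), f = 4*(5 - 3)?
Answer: -200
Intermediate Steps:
f = 8 (f = 4*2 = 8)
A(o) = 4 + 2*o (A(o) = (6 + o) + (-2 + o) = 4 + 2*o)
c = -200 (c = -199 - 1 = -200)
c + f*A(-2) = -200 + 8*(4 + 2*(-2)) = -200 + 8*(4 - 4) = -200 + 8*0 = -200 + 0 = -200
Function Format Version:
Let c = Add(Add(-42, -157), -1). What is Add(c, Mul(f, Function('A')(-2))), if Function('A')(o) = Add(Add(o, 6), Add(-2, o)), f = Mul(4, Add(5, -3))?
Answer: -200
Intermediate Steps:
f = 8 (f = Mul(4, 2) = 8)
Function('A')(o) = Add(4, Mul(2, o)) (Function('A')(o) = Add(Add(6, o), Add(-2, o)) = Add(4, Mul(2, o)))
c = -200 (c = Add(-199, -1) = -200)
Add(c, Mul(f, Function('A')(-2))) = Add(-200, Mul(8, Add(4, Mul(2, -2)))) = Add(-200, Mul(8, Add(4, -4))) = Add(-200, Mul(8, 0)) = Add(-200, 0) = -200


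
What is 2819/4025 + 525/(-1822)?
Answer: 3023093/7333550 ≈ 0.41223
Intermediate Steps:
2819/4025 + 525/(-1822) = 2819*(1/4025) + 525*(-1/1822) = 2819/4025 - 525/1822 = 3023093/7333550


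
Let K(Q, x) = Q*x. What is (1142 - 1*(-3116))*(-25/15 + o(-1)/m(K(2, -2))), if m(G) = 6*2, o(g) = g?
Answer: -14903/2 ≈ -7451.5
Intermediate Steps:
m(G) = 12
(1142 - 1*(-3116))*(-25/15 + o(-1)/m(K(2, -2))) = (1142 - 1*(-3116))*(-25/15 - 1/12) = (1142 + 3116)*(-25*1/15 - 1*1/12) = 4258*(-5/3 - 1/12) = 4258*(-7/4) = -14903/2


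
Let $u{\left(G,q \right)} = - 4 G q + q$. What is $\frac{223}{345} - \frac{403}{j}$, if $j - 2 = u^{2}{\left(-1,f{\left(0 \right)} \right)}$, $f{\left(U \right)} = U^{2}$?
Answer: $- \frac{138589}{690} \approx -200.85$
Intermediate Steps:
$u{\left(G,q \right)} = q - 4 G q$ ($u{\left(G,q \right)} = - 4 G q + q = q - 4 G q$)
$j = 2$ ($j = 2 + \left(0^{2} \left(1 - -4\right)\right)^{2} = 2 + \left(0 \left(1 + 4\right)\right)^{2} = 2 + \left(0 \cdot 5\right)^{2} = 2 + 0^{2} = 2 + 0 = 2$)
$\frac{223}{345} - \frac{403}{j} = \frac{223}{345} - \frac{403}{2} = - \frac{138589}{690}$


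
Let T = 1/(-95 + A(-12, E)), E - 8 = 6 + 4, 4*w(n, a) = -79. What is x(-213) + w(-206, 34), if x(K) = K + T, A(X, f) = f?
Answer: -71691/308 ≈ -232.76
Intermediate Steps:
w(n, a) = -79/4 (w(n, a) = (1/4)*(-79) = -79/4)
E = 18 (E = 8 + (6 + 4) = 8 + 10 = 18)
T = -1/77 (T = 1/(-95 + 18) = 1/(-77) = -1/77 ≈ -0.012987)
x(K) = -1/77 + K (x(K) = K - 1/77 = -1/77 + K)
x(-213) + w(-206, 34) = (-1/77 - 213) - 79/4 = -16402/77 - 79/4 = -71691/308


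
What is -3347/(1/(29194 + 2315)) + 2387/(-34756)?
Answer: -3665389415375/34756 ≈ -1.0546e+8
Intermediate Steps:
-3347/(1/(29194 + 2315)) + 2387/(-34756) = -3347/(1/31509) + 2387*(-1/34756) = -3347/1/31509 - 2387/34756 = -3347*31509 - 2387/34756 = -105460623 - 2387/34756 = -3665389415375/34756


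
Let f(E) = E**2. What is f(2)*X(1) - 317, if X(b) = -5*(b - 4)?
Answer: -257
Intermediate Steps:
X(b) = 20 - 5*b (X(b) = -5*(-4 + b) = 20 - 5*b)
f(2)*X(1) - 317 = 2**2*(20 - 5*1) - 317 = 4*(20 - 5) - 317 = 4*15 - 317 = 60 - 317 = -257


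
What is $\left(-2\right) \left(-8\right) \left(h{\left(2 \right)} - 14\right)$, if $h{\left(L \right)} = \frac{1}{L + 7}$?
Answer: $- \frac{2000}{9} \approx -222.22$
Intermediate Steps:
$h{\left(L \right)} = \frac{1}{7 + L}$
$\left(-2\right) \left(-8\right) \left(h{\left(2 \right)} - 14\right) = \left(-2\right) \left(-8\right) \left(\frac{1}{7 + 2} - 14\right) = 16 \left(\frac{1}{9} - 14\right) = 16 \left(- \frac{125}{9}\right) = - \frac{2000}{9}$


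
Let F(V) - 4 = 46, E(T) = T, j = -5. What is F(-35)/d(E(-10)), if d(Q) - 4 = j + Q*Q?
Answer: 50/99 ≈ 0.50505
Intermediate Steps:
F(V) = 50 (F(V) = 4 + 46 = 50)
d(Q) = -1 + Q² (d(Q) = 4 + (-5 + Q*Q) = 4 + (-5 + Q²) = -1 + Q²)
F(-35)/d(E(-10)) = 50/(-1 + (-10)²) = 50/(-1 + 100) = 50/99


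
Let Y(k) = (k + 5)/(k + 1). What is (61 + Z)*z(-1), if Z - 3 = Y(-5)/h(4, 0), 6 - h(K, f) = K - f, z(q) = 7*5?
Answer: 2240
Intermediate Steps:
z(q) = 35
h(K, f) = 6 + f - K (h(K, f) = 6 - (K - f) = 6 + (f - K) = 6 + f - K)
Y(k) = (5 + k)/(1 + k)
Z = 3 (Z = 3 + ((5 - 5)/(1 - 5))/(6 + 0 - 1*4) = 3 + (0/(-4))/(6 + 0 - 4) = 3 - 1/4*0/2 = 3 + 0*(1/2) = 3 + 0 = 3)
(61 + Z)*z(-1) = (61 + 3)*35 = 64*35 = 2240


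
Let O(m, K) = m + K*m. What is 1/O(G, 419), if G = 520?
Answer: 1/218400 ≈ 4.5788e-6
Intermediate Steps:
1/O(G, 419) = 1/(520*(1 + 419)) = 1/(520*420) = 1/218400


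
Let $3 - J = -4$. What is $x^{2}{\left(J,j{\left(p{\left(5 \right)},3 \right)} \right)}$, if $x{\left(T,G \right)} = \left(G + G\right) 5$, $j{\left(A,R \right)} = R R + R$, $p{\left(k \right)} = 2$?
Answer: $14400$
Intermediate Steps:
$J = 7$ ($J = 3 - -4 = 3 + 4 = 7$)
$j{\left(A,R \right)} = R + R^{2}$ ($j{\left(A,R \right)} = R^{2} + R = R + R^{2}$)
$x{\left(T,G \right)} = 10 G$ ($x{\left(T,G \right)} = 2 G 5 = 10 G$)
$x^{2}{\left(J,j{\left(p{\left(5 \right)},3 \right)} \right)} = \left(10 \cdot 3 \left(1 + 3\right)\right)^{2} = \left(10 \cdot 3 \cdot 4\right)^{2} = \left(10 \cdot 12\right)^{2} = 120^{2} = 14400$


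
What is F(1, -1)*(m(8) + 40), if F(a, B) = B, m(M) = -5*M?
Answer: 0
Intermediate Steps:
F(1, -1)*(m(8) + 40) = -(-5*8 + 40) = -(-40 + 40) = -1*0 = 0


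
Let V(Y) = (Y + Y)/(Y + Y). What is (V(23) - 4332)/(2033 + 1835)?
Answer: -4331/3868 ≈ -1.1197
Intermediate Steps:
V(Y) = 1 (V(Y) = (2*Y)/((2*Y)) = (2*Y)*(1/(2*Y)) = 1)
(V(23) - 4332)/(2033 + 1835) = (1 - 4332)/(2033 + 1835) = -4331/3868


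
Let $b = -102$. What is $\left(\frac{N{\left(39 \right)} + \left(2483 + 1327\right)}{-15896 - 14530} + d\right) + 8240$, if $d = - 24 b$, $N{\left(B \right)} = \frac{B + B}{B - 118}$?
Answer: $\frac{4281658840}{400609} \approx 10688.0$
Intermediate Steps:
$N{\left(B \right)} = \frac{2 B}{-118 + B}$
$d = 2448$ ($d = \left(-24\right) \left(-102\right) = 2448$)
$\left(\frac{N{\left(39 \right)} + \left(2483 + 1327\right)}{-15896 - 14530} + d\right) + 8240 = \left(\frac{2 \cdot 39 \frac{1}{-118 + 39} + \left(2483 + 1327\right)}{-15896 - 14530} + 2448\right) + 8240 = \left(\frac{2 \cdot 39 \frac{1}{-79} + 3810}{-30426} + 2448\right) + 8240 = \left(\left(2 \cdot 39 \left(- \frac{1}{79}\right) + 3810\right) \left(- \frac{1}{30426}\right) + 2448\right) + 8240 = \left(\left(- \frac{78}{79} + 3810\right) \left(- \frac{1}{30426}\right) + 2448\right) + 8240 = \left(\frac{300912}{79} \left(- \frac{1}{30426}\right) + 2448\right) + 8240 = \left(- \frac{50152}{400609} + 2448\right) + 8240 = \frac{980640680}{400609} + 8240 = \frac{4281658840}{400609}$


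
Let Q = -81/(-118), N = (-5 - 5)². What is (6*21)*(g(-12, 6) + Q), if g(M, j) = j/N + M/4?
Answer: -418824/1475 ≈ -283.95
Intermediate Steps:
N = 100 (N = (-10)² = 100)
Q = 81/118 (Q = -81*(-1/118) = 81/118 ≈ 0.68644)
g(M, j) = M/4 + j/100 (g(M, j) = j/100 + M/4 = M/4 + j/100)
(6*21)*(g(-12, 6) + Q) = (6*21)*(((¼)*(-12) + (1/100)*6) + 81/118) = 126*((-3 + 3/50) + 81/118) = 126*(-147/50 + 81/118) = 126*(-3324/1475) = -418824/1475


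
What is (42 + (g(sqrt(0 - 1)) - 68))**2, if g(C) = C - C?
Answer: 676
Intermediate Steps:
g(C) = 0
(42 + (g(sqrt(0 - 1)) - 68))**2 = (42 + (0 - 68))**2 = (42 - 68)**2 = (-26)**2 = 676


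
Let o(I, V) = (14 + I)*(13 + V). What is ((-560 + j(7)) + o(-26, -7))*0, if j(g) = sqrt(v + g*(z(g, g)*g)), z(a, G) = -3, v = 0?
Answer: 0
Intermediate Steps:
o(I, V) = (13 + V)*(14 + I)
j(g) = sqrt(3)*sqrt(-g**2) (j(g) = sqrt(0 + g*(-3*g)) = sqrt(0 - 3*g**2) = sqrt(-3*g**2) = sqrt(3)*sqrt(-g**2))
((-560 + j(7)) + o(-26, -7))*0 = ((-560 + sqrt(3)*sqrt(-1*7**2)) + (182 + 13*(-26) + 14*(-7) - 26*(-7)))*0 = ((-560 + sqrt(3)*sqrt(-1*49)) + (182 - 338 - 98 + 182))*0 = ((-560 + sqrt(3)*sqrt(-49)) - 72)*0 = ((-560 + sqrt(3)*(7*I)) - 72)*0 = ((-560 + 7*I*sqrt(3)) - 72)*0 = (-632 + 7*I*sqrt(3))*0 = 0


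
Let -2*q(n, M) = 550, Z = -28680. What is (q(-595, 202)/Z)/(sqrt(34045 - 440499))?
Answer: -55*I*sqrt(406454)/2331420144 ≈ -1.504e-5*I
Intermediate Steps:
q(n, M) = -275 (q(n, M) = -1/2*550 = -275)
(q(-595, 202)/Z)/(sqrt(34045 - 440499)) = (-275/(-28680))/(sqrt(34045 - 440499)) = (-275*(-1/28680))/(sqrt(-406454)) = 55/(5736*((I*sqrt(406454)))) = 55*(-I*sqrt(406454)/406454)/5736 = -55*I*sqrt(406454)/2331420144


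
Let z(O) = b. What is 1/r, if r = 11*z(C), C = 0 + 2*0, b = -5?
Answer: -1/55 ≈ -0.018182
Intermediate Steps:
C = 0 (C = 0 + 0 = 0)
z(O) = -5
r = -55 (r = 11*(-5) = -55)
1/r = 1/(-55) = -1/55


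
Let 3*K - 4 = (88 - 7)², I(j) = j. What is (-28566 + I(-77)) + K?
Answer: -79364/3 ≈ -26455.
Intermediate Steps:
K = 6565/3 (K = 4/3 + (88 - 7)²/3 = 4/3 + (⅓)*81² = 4/3 + (⅓)*6561 = 4/3 + 2187 = 6565/3 ≈ 2188.3)
(-28566 + I(-77)) + K = (-28566 - 77) + 6565/3 = -28643 + 6565/3 = -79364/3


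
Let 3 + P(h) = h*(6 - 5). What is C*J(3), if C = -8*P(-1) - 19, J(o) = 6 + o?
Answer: 117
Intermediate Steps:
P(h) = -3 + h (P(h) = -3 + h*(6 - 5) = -3 + h*1 = -3 + h)
C = 13 (C = -8*(-3 - 1) - 19 = -8*(-4) - 19 = 32 - 19 = 13)
C*J(3) = 13*(6 + 3) = 13*9 = 117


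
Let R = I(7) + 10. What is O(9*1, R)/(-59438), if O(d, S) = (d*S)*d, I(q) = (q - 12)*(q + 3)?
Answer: 1620/29719 ≈ 0.054511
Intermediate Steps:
I(q) = (-12 + q)*(3 + q)
R = -40 (R = (-36 + 7² - 9*7) + 10 = (-36 + 49 - 63) + 10 = -50 + 10 = -40)
O(d, S) = S*d² (O(d, S) = (S*d)*d = S*d²)
O(9*1, R)/(-59438) = -40*(9*1)²/(-59438) = -40*9²*(-1/59438) = -40*81*(-1/59438) = -3240*(-1/59438) = 1620/29719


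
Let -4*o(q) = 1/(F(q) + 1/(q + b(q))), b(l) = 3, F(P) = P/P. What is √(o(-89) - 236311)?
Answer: 3*I*√758821690/170 ≈ 486.12*I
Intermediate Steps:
F(P) = 1
o(q) = -1/(4*(1 + 1/(3 + q))) (o(q) = -1/(4*(1 + 1/(q + 3))) = -1/(4*(1 + 1/(3 + q))))
√(o(-89) - 236311) = √((-3 - 1*(-89))/(4*(4 - 89)) - 236311) = √((¼)*(-3 + 89)/(-85) - 236311) = √((¼)*(-1/85)*86 - 236311) = √(-43/170 - 236311) = √(-40172913/170) = 3*I*√758821690/170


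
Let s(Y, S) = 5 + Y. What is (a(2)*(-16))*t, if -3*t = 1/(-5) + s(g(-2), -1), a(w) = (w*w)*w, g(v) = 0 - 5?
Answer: -128/15 ≈ -8.5333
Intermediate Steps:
g(v) = -5
a(w) = w**3 (a(w) = w**2*w = w**3)
t = 1/15 (t = -(1/(-5) + (5 - 5))/3 = -(-1/5*1 + 0)/3 = -(-1/5 + 0)/3 = -1/3*(-1/5) = 1/15 ≈ 0.066667)
(a(2)*(-16))*t = (2**3*(-16))*(1/15) = (8*(-16))*(1/15) = -128*1/15 = -128/15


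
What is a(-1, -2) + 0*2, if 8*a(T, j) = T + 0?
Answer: -⅛ ≈ -0.12500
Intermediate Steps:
a(T, j) = T/8 (a(T, j) = (T + 0)/8 = T/8)
a(-1, -2) + 0*2 = (⅛)*(-1) + 0*2 = -⅛ + 0 = -⅛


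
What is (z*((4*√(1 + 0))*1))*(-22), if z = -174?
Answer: 15312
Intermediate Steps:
(z*((4*√(1 + 0))*1))*(-22) = -174*4*√(1 + 0)*(-22) = -174*4*√1*(-22) = -174*4*1*(-22) = -696*(-22) = 15312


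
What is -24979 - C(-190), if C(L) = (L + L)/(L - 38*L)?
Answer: -924221/37 ≈ -24979.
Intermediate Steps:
C(L) = -2/37 (C(L) = (2*L)/((-37*L)) = (2*L)*(-1/(37*L)) = -2/37)
-24979 - C(-190) = -24979 - 1*(-2/37) = -24979 + 2/37 = -924221/37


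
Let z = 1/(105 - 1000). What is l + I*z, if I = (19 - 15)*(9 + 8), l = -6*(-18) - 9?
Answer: 88537/895 ≈ 98.924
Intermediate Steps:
l = 99 (l = 108 - 9 = 99)
I = 68 (I = 4*17 = 68)
z = -1/895 (z = 1/(-895) = -1/895 ≈ -0.0011173)
l + I*z = 99 + 68*(-1/895) = 99 - 68/895 = 88537/895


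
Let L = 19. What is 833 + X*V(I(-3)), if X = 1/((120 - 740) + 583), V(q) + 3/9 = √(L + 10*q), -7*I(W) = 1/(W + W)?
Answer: 92464/111 - 2*√2121/777 ≈ 832.89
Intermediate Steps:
I(W) = -1/(14*W) (I(W) = -1/(7*(W + W)) = -1/(2*W)/7 = -1/(14*W))
V(q) = -⅓ + √(19 + 10*q)
X = -1/37 (X = 1/(-620 + 583) = 1/(-37) = -1/37 ≈ -0.027027)
833 + X*V(I(-3)) = 833 - (-⅓ + √(19 + 10*(-1/14/(-3))))/37 = 833 - (-⅓ + √(19 + 10*(-1/14*(-⅓))))/37 = 833 - (-⅓ + √(19 + 10*(1/42)))/37 = 833 - (-⅓ + √(19 + 5/21))/37 = 833 - (-⅓ + √(404/21))/37 = 833 - (-⅓ + 2*√2121/21)/37 = 833 + (1/111 - 2*√2121/777) = 92464/111 - 2*√2121/777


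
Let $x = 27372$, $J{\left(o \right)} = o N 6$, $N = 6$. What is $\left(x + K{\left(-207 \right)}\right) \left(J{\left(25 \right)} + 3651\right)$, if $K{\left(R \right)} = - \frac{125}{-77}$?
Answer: $\frac{9592456719}{77} \approx 1.2458 \cdot 10^{8}$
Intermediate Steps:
$J{\left(o \right)} = 36 o$ ($J{\left(o \right)} = o 6 \cdot 6 = 6 o 6 = 36 o$)
$K{\left(R \right)} = \frac{125}{77}$ ($K{\left(R \right)} = \left(-125\right) \left(- \frac{1}{77}\right) = \frac{125}{77}$)
$\left(x + K{\left(-207 \right)}\right) \left(J{\left(25 \right)} + 3651\right) = \left(27372 + \frac{125}{77}\right) \left(36 \cdot 25 + 3651\right) = \frac{2107769 \left(900 + 3651\right)}{77} = \frac{2107769}{77} \cdot 4551 = \frac{9592456719}{77}$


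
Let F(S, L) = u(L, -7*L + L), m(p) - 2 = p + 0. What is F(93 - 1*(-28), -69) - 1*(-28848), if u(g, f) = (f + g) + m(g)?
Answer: 29126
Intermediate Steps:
m(p) = 2 + p (m(p) = 2 + (p + 0) = 2 + p)
u(g, f) = 2 + f + 2*g (u(g, f) = (f + g) + (2 + g) = 2 + f + 2*g)
F(S, L) = 2 - 4*L (F(S, L) = 2 + (-7*L + L) + 2*L = 2 - 6*L + 2*L = 2 - 4*L)
F(93 - 1*(-28), -69) - 1*(-28848) = (2 - 4*(-69)) - 1*(-28848) = (2 + 276) + 28848 = 278 + 28848 = 29126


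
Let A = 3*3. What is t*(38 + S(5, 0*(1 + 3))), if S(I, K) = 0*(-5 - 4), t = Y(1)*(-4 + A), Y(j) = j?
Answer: 190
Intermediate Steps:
A = 9
t = 5 (t = 1*(-4 + 9) = 1*5 = 5)
S(I, K) = 0 (S(I, K) = 0*(-9) = 0)
t*(38 + S(5, 0*(1 + 3))) = 5*(38 + 0) = 5*38 = 190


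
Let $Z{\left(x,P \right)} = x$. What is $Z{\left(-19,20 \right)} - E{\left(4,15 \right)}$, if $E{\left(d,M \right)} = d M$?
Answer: $-79$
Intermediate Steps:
$E{\left(d,M \right)} = M d$
$Z{\left(-19,20 \right)} - E{\left(4,15 \right)} = -19 - 15 \cdot 4 = -19 - 60 = -79$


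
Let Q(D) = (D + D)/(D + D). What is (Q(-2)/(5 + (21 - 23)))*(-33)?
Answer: -11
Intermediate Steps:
Q(D) = 1 (Q(D) = (2*D)/((2*D)) = (2*D)*(1/(2*D)) = 1)
(Q(-2)/(5 + (21 - 23)))*(-33) = (1/(5 + (21 - 23)))*(-33) = (1/(5 - 2))*(-33) = (1/3)*(-33) = ((⅓)*1)*(-33) = (⅓)*(-33) = -11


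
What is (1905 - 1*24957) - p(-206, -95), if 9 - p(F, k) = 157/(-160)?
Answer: -3689917/160 ≈ -23062.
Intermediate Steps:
p(F, k) = 1597/160 (p(F, k) = 9 - 157/(-160) = 9 - 157*(-1)/160 = 9 - 1*(-157/160) = 9 + 157/160 = 1597/160)
(1905 - 1*24957) - p(-206, -95) = (1905 - 1*24957) - 1*1597/160 = (1905 - 24957) - 1597/160 = -23052 - 1597/160 = -3689917/160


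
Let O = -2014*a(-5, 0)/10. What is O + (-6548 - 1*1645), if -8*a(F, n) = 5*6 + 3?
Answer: -294489/40 ≈ -7362.2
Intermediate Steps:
a(F, n) = -33/8 (a(F, n) = -(5*6 + 3)/8 = -(30 + 3)/8 = -⅛*33 = -33/8)
O = 33231/40 (O = -(-33231)/(4*10) = -2014*(-33/80) = 33231/40 ≈ 830.78)
O + (-6548 - 1*1645) = 33231/40 + (-6548 - 1*1645) = 33231/40 + (-6548 - 1645) = 33231/40 - 8193 = -294489/40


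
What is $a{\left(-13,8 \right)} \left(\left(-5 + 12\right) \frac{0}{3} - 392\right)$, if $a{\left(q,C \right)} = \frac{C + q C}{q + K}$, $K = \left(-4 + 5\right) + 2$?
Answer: $- \frac{18816}{5} \approx -3763.2$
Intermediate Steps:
$K = 3$ ($K = 1 + 2 = 3$)
$a{\left(q,C \right)} = \frac{C + C q}{3 + q}$ ($a{\left(q,C \right)} = \frac{C + q C}{q + 3} = \frac{C + C q}{3 + q}$)
$a{\left(-13,8 \right)} \left(\left(-5 + 12\right) \frac{0}{3} - 392\right) = \frac{8 \left(1 - 13\right)}{3 - 13} \left(\left(-5 + 12\right) \frac{0}{3} - 392\right) = 8 \frac{1}{-10} \left(-12\right) \left(7 \cdot 0 \cdot \frac{1}{3} - 392\right) = 8 \left(- \frac{1}{10}\right) \left(-12\right) \left(7 \cdot 0 - 392\right) = \frac{48 \left(0 - 392\right)}{5} = \frac{48}{5} \left(-392\right) = - \frac{18816}{5}$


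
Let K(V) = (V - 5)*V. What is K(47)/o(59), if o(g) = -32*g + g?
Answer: -1974/1829 ≈ -1.0793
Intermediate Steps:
o(g) = -31*g
K(V) = V*(-5 + V) (K(V) = (-5 + V)*V = V*(-5 + V))
K(47)/o(59) = (47*(-5 + 47))/((-31*59)) = (47*42)/(-1829) = 1974*(-1/1829) = -1974/1829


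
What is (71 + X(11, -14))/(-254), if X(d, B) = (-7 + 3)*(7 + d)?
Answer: 1/254 ≈ 0.0039370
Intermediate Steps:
X(d, B) = -28 - 4*d (X(d, B) = -4*(7 + d) = -28 - 4*d)
(71 + X(11, -14))/(-254) = (71 + (-28 - 4*11))/(-254) = (71 + (-28 - 44))*(-1/254) = (71 - 72)*(-1/254) = -1*(-1/254) = 1/254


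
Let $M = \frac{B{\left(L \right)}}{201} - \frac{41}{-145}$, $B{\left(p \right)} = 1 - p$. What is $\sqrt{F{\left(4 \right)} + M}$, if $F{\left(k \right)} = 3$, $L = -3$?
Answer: $\frac{32 \sqrt{2739630}}{29145} \approx 1.8173$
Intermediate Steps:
$M = \frac{8821}{29145}$ ($M = \frac{1 - -3}{201} - \frac{41}{-145} = \left(1 + 3\right) \frac{1}{201} - - \frac{41}{145} = 4 \cdot \frac{1}{201} + \frac{41}{145} = \frac{4}{201} + \frac{41}{145} = \frac{8821}{29145} \approx 0.30266$)
$\sqrt{F{\left(4 \right)} + M} = \sqrt{3 + \frac{8821}{29145}} = \sqrt{\frac{96256}{29145}} = \frac{32 \sqrt{2739630}}{29145}$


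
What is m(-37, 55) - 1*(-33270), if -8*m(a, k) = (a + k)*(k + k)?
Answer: 66045/2 ≈ 33023.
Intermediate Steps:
m(a, k) = -k*(a + k)/4 (m(a, k) = -(a + k)*(k + k)/8 = -(a + k)*2*k/8 = -k*(a + k)/4)
m(-37, 55) - 1*(-33270) = -1/4*55*(-37 + 55) - 1*(-33270) = -1/4*55*18 + 33270 = -495/2 + 33270 = 66045/2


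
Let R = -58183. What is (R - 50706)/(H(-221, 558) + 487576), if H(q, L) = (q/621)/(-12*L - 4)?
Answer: -453054462300/2028657463421 ≈ -0.22333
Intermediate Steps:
H(q, L) = q/(621*(-4 - 12*L)) (H(q, L) = (q*(1/621))/(-4 - 12*L) = (q/621)/(-4 - 12*L) = q/(621*(-4 - 12*L)))
(R - 50706)/(H(-221, 558) + 487576) = (-58183 - 50706)/(-1*(-221)/(2484 + 7452*558) + 487576) = -108889/(-1*(-221)/(2484 + 4158216) + 487576) = -108889/(-1*(-221)/4160700 + 487576) = -108889/(-1*(-221)*1/4160700 + 487576) = -108889/(221/4160700 + 487576) = -108889/2028657463421/4160700 = -108889*4160700/2028657463421 = -453054462300/2028657463421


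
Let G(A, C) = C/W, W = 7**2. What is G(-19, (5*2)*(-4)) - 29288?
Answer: -1435152/49 ≈ -29289.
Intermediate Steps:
W = 49
G(A, C) = C/49
G(-19, (5*2)*(-4)) - 29288 = ((5*2)*(-4))/49 - 29288 = (10*(-4))/49 - 29288 = (1/49)*(-40) - 29288 = -40/49 - 29288 = -1435152/49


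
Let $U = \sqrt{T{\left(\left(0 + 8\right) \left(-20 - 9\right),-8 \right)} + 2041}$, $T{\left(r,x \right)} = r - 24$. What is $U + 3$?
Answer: $3 + \sqrt{1785} \approx 45.249$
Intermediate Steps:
$T{\left(r,x \right)} = -24 + r$ ($T{\left(r,x \right)} = r - 24 = -24 + r$)
$U = \sqrt{1785}$ ($U = \sqrt{\left(-24 + \left(0 + 8\right) \left(-20 - 9\right)\right) + 2041} = \sqrt{\left(-24 + 8 \left(-29\right)\right) + 2041} = \sqrt{\left(-24 - 232\right) + 2041} = \sqrt{-256 + 2041} = \sqrt{1785} \approx 42.249$)
$U + 3 = \sqrt{1785} + 3 = 3 + \sqrt{1785}$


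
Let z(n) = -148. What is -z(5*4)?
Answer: 148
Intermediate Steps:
-z(5*4) = -1*(-148) = 148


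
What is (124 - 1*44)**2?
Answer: 6400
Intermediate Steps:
(124 - 1*44)**2 = (124 - 44)**2 = 80**2 = 6400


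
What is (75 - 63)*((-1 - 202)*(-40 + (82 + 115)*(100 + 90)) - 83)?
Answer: -91083036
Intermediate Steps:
(75 - 63)*((-1 - 202)*(-40 + (82 + 115)*(100 + 90)) - 83) = 12*(-203*(-40 + 197*190) - 83) = 12*(-203*(-40 + 37430) - 83) = 12*(-203*37390 - 83) = 12*(-7590170 - 83) = 12*(-7590253) = -91083036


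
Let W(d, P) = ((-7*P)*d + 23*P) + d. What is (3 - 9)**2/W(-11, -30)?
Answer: -36/3011 ≈ -0.011956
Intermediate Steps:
W(d, P) = d + 23*P - 7*P*d (W(d, P) = (-7*P*d + 23*P) + d = (23*P - 7*P*d) + d = d + 23*P - 7*P*d)
(3 - 9)**2/W(-11, -30) = (3 - 9)**2/(-11 + 23*(-30) - 7*(-30)*(-11)) = (-6)**2/(-11 - 690 - 2310) = 36/(-3011) = 36*(-1/3011) = -36/3011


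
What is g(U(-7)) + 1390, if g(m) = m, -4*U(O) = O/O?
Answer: 5559/4 ≈ 1389.8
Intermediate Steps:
U(O) = -¼ (U(O) = -O/(4*O) = -¼*1 = -¼)
g(U(-7)) + 1390 = -¼ + 1390 = 5559/4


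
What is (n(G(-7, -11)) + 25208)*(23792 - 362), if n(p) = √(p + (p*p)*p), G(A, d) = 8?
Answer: 590623440 + 46860*√130 ≈ 5.9116e+8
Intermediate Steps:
n(p) = √(p + p³) (n(p) = √(p + p²*p) = √(p + p³))
(n(G(-7, -11)) + 25208)*(23792 - 362) = (√(8 + 8³) + 25208)*(23792 - 362) = (√(8 + 512) + 25208)*23430 = (√520 + 25208)*23430 = (2*√130 + 25208)*23430 = (25208 + 2*√130)*23430 = 590623440 + 46860*√130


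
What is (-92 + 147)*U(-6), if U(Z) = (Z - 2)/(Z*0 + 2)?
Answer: -220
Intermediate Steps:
U(Z) = -1 + Z/2 (U(Z) = (-2 + Z)/(0 + 2) = (-2 + Z)/2 = (-2 + Z)*(½) = -1 + Z/2)
(-92 + 147)*U(-6) = (-92 + 147)*(-1 + (½)*(-6)) = 55*(-1 - 3) = 55*(-4) = -220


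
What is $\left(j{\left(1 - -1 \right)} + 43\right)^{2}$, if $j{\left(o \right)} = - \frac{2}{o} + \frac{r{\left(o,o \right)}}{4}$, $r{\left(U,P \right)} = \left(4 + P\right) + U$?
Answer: $1936$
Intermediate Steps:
$r{\left(U,P \right)} = 4 + P + U$
$j{\left(o \right)} = 1 + \frac{o}{2} - \frac{2}{o}$ ($j{\left(o \right)} = - \frac{2}{o} + \frac{4 + o + o}{4} = - \frac{2}{o} + \left(4 + 2 o\right) \frac{1}{4} = - \frac{2}{o} + \left(1 + \frac{o}{2}\right) = 1 + \frac{o}{2} - \frac{2}{o}$)
$\left(j{\left(1 - -1 \right)} + 43\right)^{2} = \left(\left(1 + \frac{1 - -1}{2} - \frac{2}{1 - -1}\right) + 43\right)^{2} = \left(\left(1 + \frac{1 + 1}{2} - \frac{2}{1 + 1}\right) + 43\right)^{2} = \left(\left(1 + \frac{1}{2} \cdot 2 - \frac{2}{2}\right) + 43\right)^{2} = \left(\left(1 + 1 - 1\right) + 43\right)^{2} = \left(1 + 43\right)^{2} = 44^{2} = 1936$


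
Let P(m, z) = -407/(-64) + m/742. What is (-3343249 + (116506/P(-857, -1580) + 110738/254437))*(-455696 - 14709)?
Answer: 49116416588577989563835/31441543401 ≈ 1.5621e+12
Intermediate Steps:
P(m, z) = 407/64 + m/742 (P(m, z) = -407*(-1/64) + m*(1/742) = 407/64 + m/742)
(-3343249 + (116506/P(-857, -1580) + 110738/254437))*(-455696 - 14709) = (-3343249 + (116506/(407/64 + (1/742)*(-857)) + 110738/254437))*(-455696 - 14709) = (-3343249 + (116506/(407/64 - 857/742) + 110738*(1/254437)))*(-470405) = (-3343249 + (116506/(123573/23744) + 110738/254437))*(-470405) = (-3343249 + (116506*(23744/123573) + 110738/254437))*(-470405) = (-3343249 + (2766318464/123573 + 110738/254437))*(-470405) = (-3343249 + 703867455251642/31441543401)*(-470405) = -104413041078598207/31441543401*(-470405) = 49116416588577989563835/31441543401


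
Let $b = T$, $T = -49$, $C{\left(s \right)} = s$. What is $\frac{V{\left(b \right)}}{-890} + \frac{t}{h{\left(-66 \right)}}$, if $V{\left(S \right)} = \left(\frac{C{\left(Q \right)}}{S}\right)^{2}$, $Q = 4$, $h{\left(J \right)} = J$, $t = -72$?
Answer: $\frac{12821252}{11752895} \approx 1.0909$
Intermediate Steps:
$b = -49$
$V{\left(S \right)} = \frac{16}{S^{2}}$ ($V{\left(S \right)} = \left(\frac{4}{S}\right)^{2} = \frac{16}{S^{2}}$)
$\frac{V{\left(b \right)}}{-890} + \frac{t}{h{\left(-66 \right)}} = \frac{16 \cdot \frac{1}{2401}}{-890} - \frac{72}{-66} = 16 \cdot \frac{1}{2401} \left(- \frac{1}{890}\right) - - \frac{12}{11} = \frac{16}{2401} \left(- \frac{1}{890}\right) + \frac{12}{11} = - \frac{8}{1068445} + \frac{12}{11} = \frac{12821252}{11752895}$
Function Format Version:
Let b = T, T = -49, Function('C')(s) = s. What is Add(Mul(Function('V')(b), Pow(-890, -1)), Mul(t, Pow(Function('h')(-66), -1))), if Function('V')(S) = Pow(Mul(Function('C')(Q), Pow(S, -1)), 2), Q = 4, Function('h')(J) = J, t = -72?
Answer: Rational(12821252, 11752895) ≈ 1.0909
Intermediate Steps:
b = -49
Function('V')(S) = Mul(16, Pow(S, -2)) (Function('V')(S) = Pow(Mul(4, Pow(S, -1)), 2) = Mul(16, Pow(S, -2)))
Add(Mul(Function('V')(b), Pow(-890, -1)), Mul(t, Pow(Function('h')(-66), -1))) = Add(Mul(Mul(16, Pow(-49, -2)), Pow(-890, -1)), Mul(-72, Pow(-66, -1))) = Add(Mul(Mul(16, Rational(1, 2401)), Rational(-1, 890)), Mul(-72, Rational(-1, 66))) = Add(Mul(Rational(16, 2401), Rational(-1, 890)), Rational(12, 11)) = Add(Rational(-8, 1068445), Rational(12, 11)) = Rational(12821252, 11752895)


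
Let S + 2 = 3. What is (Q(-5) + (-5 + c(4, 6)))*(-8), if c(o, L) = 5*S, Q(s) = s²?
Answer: -200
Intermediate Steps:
S = 1 (S = -2 + 3 = 1)
c(o, L) = 5 (c(o, L) = 5*1 = 5)
(Q(-5) + (-5 + c(4, 6)))*(-8) = ((-5)² + (-5 + 5))*(-8) = (25 + 0)*(-8) = 25*(-8) = -200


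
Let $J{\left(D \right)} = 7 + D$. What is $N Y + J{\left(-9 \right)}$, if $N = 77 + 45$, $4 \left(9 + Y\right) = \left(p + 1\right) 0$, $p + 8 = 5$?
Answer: $-1100$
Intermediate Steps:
$p = -3$ ($p = -8 + 5 = -3$)
$Y = -9$ ($Y = -9 + \frac{\left(-3 + 1\right) 0}{4} = -9 + \frac{\left(-2\right) 0}{4} = -9 + \frac{1}{4} \cdot 0 = -9 + 0 = -9$)
$N = 122$
$N Y + J{\left(-9 \right)} = 122 \left(-9\right) + \left(7 - 9\right) = -1098 - 2 = -1100$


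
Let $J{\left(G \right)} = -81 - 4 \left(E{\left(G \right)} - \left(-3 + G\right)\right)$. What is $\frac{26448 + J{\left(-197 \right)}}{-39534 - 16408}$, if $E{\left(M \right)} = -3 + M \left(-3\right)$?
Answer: $- \frac{23215}{55942} \approx -0.41498$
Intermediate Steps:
$E{\left(M \right)} = -3 - 3 M$
$J{\left(G \right)} = -81 + 16 G$ ($J{\left(G \right)} = -81 - 4 \left(\left(-3 - 3 G\right) - \left(-3 + G\right)\right) = -81 - 4 \left(- 4 G\right) = -81 + 16 G$)
$\frac{26448 + J{\left(-197 \right)}}{-39534 - 16408} = \frac{26448 + \left(-81 + 16 \left(-197\right)\right)}{-39534 - 16408} = \frac{26448 - 3233}{-55942} = \left(26448 - 3233\right) \left(- \frac{1}{55942}\right) = 23215 \left(- \frac{1}{55942}\right) = - \frac{23215}{55942}$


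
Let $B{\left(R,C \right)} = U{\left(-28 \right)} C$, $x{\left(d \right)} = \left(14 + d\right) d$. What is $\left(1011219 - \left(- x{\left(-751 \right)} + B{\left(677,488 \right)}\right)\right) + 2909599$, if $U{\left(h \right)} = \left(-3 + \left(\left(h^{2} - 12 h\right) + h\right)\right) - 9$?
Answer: $3947265$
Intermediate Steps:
$x{\left(d \right)} = d \left(14 + d\right)$
$U{\left(h \right)} = -12 + h^{2} - 11 h$ ($U{\left(h \right)} = \left(-3 + \left(h^{2} - 11 h\right)\right) - 9 = \left(-3 + h^{2} - 11 h\right) - 9 = -12 + h^{2} - 11 h$)
$B{\left(R,C \right)} = 1080 C$ ($B{\left(R,C \right)} = \left(-12 + \left(-28\right)^{2} - -308\right) C = \left(-12 + 784 + 308\right) C = 1080 C$)
$\left(1011219 - \left(- x{\left(-751 \right)} + B{\left(677,488 \right)}\right)\right) + 2909599 = \left(1011219 - \left(527040 + 751 \left(14 - 751\right)\right)\right) + 2909599 = \left(1011219 - -26447\right) + 2909599 = \left(1011219 + \left(553487 - 527040\right)\right) + 2909599 = \left(1011219 + 26447\right) + 2909599 = 1037666 + 2909599 = 3947265$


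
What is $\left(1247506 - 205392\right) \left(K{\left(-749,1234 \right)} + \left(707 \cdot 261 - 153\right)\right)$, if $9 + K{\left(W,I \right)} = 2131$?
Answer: $194350092544$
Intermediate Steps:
$K{\left(W,I \right)} = 2122$ ($K{\left(W,I \right)} = -9 + 2131 = 2122$)
$\left(1247506 - 205392\right) \left(K{\left(-749,1234 \right)} + \left(707 \cdot 261 - 153\right)\right) = \left(1247506 - 205392\right) \left(2122 + \left(707 \cdot 261 - 153\right)\right) = \left(1247506 - 205392\right) \left(2122 + \left(184527 - 153\right)\right) = 1042114 \left(2122 + 184374\right) = 1042114 \cdot 186496 = 194350092544$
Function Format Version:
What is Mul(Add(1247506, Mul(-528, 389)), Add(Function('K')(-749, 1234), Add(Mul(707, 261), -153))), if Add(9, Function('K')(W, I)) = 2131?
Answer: 194350092544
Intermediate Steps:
Function('K')(W, I) = 2122 (Function('K')(W, I) = Add(-9, 2131) = 2122)
Mul(Add(1247506, Mul(-528, 389)), Add(Function('K')(-749, 1234), Add(Mul(707, 261), -153))) = Mul(Add(1247506, Mul(-528, 389)), Add(2122, Add(Mul(707, 261), -153))) = Mul(Add(1247506, -205392), Add(2122, Add(184527, -153))) = Mul(1042114, Add(2122, 184374)) = Mul(1042114, 186496) = 194350092544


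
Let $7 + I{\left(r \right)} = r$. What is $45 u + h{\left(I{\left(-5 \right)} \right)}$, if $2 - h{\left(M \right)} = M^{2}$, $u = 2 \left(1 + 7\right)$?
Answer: $578$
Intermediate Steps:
$I{\left(r \right)} = -7 + r$
$u = 16$ ($u = 2 \cdot 8 = 16$)
$h{\left(M \right)} = 2 - M^{2}$
$45 u + h{\left(I{\left(-5 \right)} \right)} = 45 \cdot 16 + \left(2 - \left(-7 - 5\right)^{2}\right) = 720 + \left(2 - \left(-12\right)^{2}\right) = 720 + \left(2 - 144\right) = 720 - 142 = 578$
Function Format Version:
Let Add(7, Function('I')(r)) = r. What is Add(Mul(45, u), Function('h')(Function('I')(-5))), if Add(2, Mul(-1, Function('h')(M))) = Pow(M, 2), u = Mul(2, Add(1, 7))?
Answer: 578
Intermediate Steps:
Function('I')(r) = Add(-7, r)
u = 16 (u = Mul(2, 8) = 16)
Function('h')(M) = Add(2, Mul(-1, Pow(M, 2)))
Add(Mul(45, u), Function('h')(Function('I')(-5))) = Add(Mul(45, 16), Add(2, Mul(-1, Pow(Add(-7, -5), 2)))) = Add(720, Add(2, Mul(-1, Pow(-12, 2)))) = Add(720, Add(2, Mul(-1, 144))) = Add(720, Add(2, -144)) = Add(720, -142) = 578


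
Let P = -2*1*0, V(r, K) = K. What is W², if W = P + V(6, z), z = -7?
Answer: 49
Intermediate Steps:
P = 0 (P = -2*0 = 0)
W = -7 (W = 0 - 7 = -7)
W² = (-7)² = 49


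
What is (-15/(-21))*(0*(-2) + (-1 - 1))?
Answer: -10/7 ≈ -1.4286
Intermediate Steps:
(-15/(-21))*(0*(-2) + (-1 - 1)) = (-1/21*(-15))*(0 - 2) = (5/7)*(-2) = -10/7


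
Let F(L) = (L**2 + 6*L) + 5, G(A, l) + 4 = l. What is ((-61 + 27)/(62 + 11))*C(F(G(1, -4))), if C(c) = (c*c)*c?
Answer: -314874/73 ≈ -4313.3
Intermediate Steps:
G(A, l) = -4 + l
F(L) = 5 + L**2 + 6*L
C(c) = c**3 (C(c) = c**2*c = c**3)
((-61 + 27)/(62 + 11))*C(F(G(1, -4))) = ((-61 + 27)/(62 + 11))*(5 + (-4 - 4)**2 + 6*(-4 - 4))**3 = (-34/73)*(5 + (-8)**2 + 6*(-8))**3 = (-34*1/73)*(5 + 64 - 48)**3 = -34/73*21**3 = -34/73*9261 = -314874/73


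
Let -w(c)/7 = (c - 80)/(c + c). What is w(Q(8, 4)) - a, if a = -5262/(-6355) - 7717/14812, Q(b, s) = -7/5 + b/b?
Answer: -66249537119/94130260 ≈ -703.81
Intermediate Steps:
Q(b, s) = -2/5 (Q(b, s) = -7*1/5 + 1 = -7/5 + 1 = -2/5)
w(c) = -7*(-80 + c)/(2*c) (w(c) = -7*(c - 80)/(c + c) = -7*(-80 + c)/(2*c))
a = 28899209/94130260 (a = -5262*(-1/6355) - 7717*1/14812 = 5262/6355 - 7717/14812 = 28899209/94130260 ≈ 0.30701)
w(Q(8, 4)) - a = (-7/2 + 280/(-2/5)) - 1*28899209/94130260 = (-7/2 + 280*(-5/2)) - 28899209/94130260 = (-7/2 - 700) - 28899209/94130260 = -1407/2 - 28899209/94130260 = -66249537119/94130260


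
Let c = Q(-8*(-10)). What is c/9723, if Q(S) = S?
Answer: 80/9723 ≈ 0.0082279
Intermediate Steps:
c = 80 (c = -8*(-10) = 80)
c/9723 = 80/9723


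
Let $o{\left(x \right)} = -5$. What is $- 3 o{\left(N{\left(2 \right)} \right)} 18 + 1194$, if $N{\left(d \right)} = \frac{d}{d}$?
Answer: $1464$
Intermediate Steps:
$N{\left(d \right)} = 1$
$- 3 o{\left(N{\left(2 \right)} \right)} 18 + 1194 = \left(-3\right) \left(-5\right) 18 + 1194 = 15 \cdot 18 + 1194 = 270 + 1194 = 1464$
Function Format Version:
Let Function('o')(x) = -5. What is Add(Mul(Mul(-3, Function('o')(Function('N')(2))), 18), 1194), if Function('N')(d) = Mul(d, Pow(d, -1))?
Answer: 1464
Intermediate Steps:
Function('N')(d) = 1
Add(Mul(Mul(-3, Function('o')(Function('N')(2))), 18), 1194) = Add(Mul(Mul(-3, -5), 18), 1194) = Add(Mul(15, 18), 1194) = Add(270, 1194) = 1464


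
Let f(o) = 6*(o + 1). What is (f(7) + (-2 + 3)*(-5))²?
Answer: 1849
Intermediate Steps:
f(o) = 6 + 6*o (f(o) = 6*(1 + o) = 6 + 6*o)
(f(7) + (-2 + 3)*(-5))² = ((6 + 6*7) + (-2 + 3)*(-5))² = ((6 + 42) + 1*(-5))² = (48 - 5)² = 43² = 1849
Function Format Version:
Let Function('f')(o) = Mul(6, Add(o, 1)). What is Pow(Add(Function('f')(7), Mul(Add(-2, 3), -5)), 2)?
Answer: 1849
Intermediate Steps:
Function('f')(o) = Add(6, Mul(6, o)) (Function('f')(o) = Mul(6, Add(1, o)) = Add(6, Mul(6, o)))
Pow(Add(Function('f')(7), Mul(Add(-2, 3), -5)), 2) = Pow(Add(Add(6, Mul(6, 7)), Mul(Add(-2, 3), -5)), 2) = Pow(Add(Add(6, 42), Mul(1, -5)), 2) = Pow(Add(48, -5), 2) = Pow(43, 2) = 1849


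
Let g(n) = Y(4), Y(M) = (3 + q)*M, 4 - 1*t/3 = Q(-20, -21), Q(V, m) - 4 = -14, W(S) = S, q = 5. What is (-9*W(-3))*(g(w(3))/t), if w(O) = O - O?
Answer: 144/7 ≈ 20.571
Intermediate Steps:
w(O) = 0
Q(V, m) = -10 (Q(V, m) = 4 - 14 = -10)
t = 42 (t = 12 - 3*(-10) = 12 + 30 = 42)
Y(M) = 8*M (Y(M) = (3 + 5)*M = 8*M)
g(n) = 32 (g(n) = 8*4 = 32)
(-9*W(-3))*(g(w(3))/t) = (-9*(-3))*(32/42) = 27*(32*(1/42)) = 27*(16/21) = 144/7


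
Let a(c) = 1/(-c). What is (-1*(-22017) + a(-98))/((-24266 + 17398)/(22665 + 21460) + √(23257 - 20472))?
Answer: 326941031591750/265697175963849 + 4201011362546875*√2785/531394351927698 ≈ 418.44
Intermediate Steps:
a(c) = -1/c
(-1*(-22017) + a(-98))/((-24266 + 17398)/(22665 + 21460) + √(23257 - 20472)) = (-1*(-22017) - 1/(-98))/((-24266 + 17398)/(22665 + 21460) + √(23257 - 20472)) = (22017 - 1*(-1/98))/(-6868/44125 + √2785) = (22017 + 1/98)/(-6868*1/44125 + √2785) = 2157667/(98*(-6868/44125 + √2785))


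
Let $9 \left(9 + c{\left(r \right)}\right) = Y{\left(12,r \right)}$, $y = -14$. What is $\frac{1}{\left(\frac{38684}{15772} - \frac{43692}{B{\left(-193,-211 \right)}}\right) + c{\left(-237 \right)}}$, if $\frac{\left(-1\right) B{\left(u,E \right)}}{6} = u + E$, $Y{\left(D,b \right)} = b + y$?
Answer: $- \frac{7168374}{376059641} \approx -0.019062$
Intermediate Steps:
$Y{\left(D,b \right)} = -14 + b$ ($Y{\left(D,b \right)} = b - 14 = -14 + b$)
$c{\left(r \right)} = - \frac{95}{9} + \frac{r}{9}$ ($c{\left(r \right)} = -9 + \frac{-14 + r}{9} = -9 + \left(- \frac{14}{9} + \frac{r}{9}\right) = - \frac{95}{9} + \frac{r}{9}$)
$B{\left(u,E \right)} = - 6 E - 6 u$ ($B{\left(u,E \right)} = - 6 \left(u + E\right) = - 6 \left(E + u\right) = - 6 E - 6 u$)
$\frac{1}{\left(\frac{38684}{15772} - \frac{43692}{B{\left(-193,-211 \right)}}\right) + c{\left(-237 \right)}} = \frac{1}{\left(\frac{38684}{15772} - \frac{43692}{\left(-6\right) \left(-211\right) - -1158}\right) + \left(- \frac{95}{9} + \frac{1}{9} \left(-237\right)\right)} = \frac{1}{\left(38684 \cdot \frac{1}{15772} - \frac{43692}{1266 + 1158}\right) - \frac{332}{9}} = \frac{1}{\left(\frac{9671}{3943} - \frac{43692}{2424}\right) - \frac{332}{9}} = \frac{1}{\left(\frac{9671}{3943} - \frac{3641}{202}\right) - \frac{332}{9}} = \frac{1}{- \frac{12402921}{796486} - \frac{332}{9}} = \frac{1}{- \frac{376059641}{7168374}} = - \frac{7168374}{376059641}$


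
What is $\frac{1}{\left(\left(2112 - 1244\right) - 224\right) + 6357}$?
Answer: $\frac{1}{7001} \approx 0.00014284$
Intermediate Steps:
$\frac{1}{\left(\left(2112 - 1244\right) - 224\right) + 6357} = \frac{1}{\left(868 - 224\right) + 6357} = \frac{1}{644 + 6357} = \frac{1}{7001}$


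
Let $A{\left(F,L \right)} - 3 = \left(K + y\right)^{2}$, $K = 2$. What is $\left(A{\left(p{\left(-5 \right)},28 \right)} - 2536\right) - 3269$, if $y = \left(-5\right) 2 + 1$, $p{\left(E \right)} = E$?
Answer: $-5753$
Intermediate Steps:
$y = -9$ ($y = -10 + 1 = -9$)
$A{\left(F,L \right)} = 52$ ($A{\left(F,L \right)} = 3 + \left(2 - 9\right)^{2} = 3 + \left(-7\right)^{2} = 3 + 49 = 52$)
$\left(A{\left(p{\left(-5 \right)},28 \right)} - 2536\right) - 3269 = \left(52 - 2536\right) - 3269 = -2484 - 3269 = -5753$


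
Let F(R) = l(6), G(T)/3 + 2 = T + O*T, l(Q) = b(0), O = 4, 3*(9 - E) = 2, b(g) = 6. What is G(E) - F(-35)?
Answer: 113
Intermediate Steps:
E = 25/3 (E = 9 - ⅓*2 = 9 - ⅔ = 25/3 ≈ 8.3333)
l(Q) = 6
G(T) = -6 + 15*T (G(T) = -6 + 3*(T + 4*T) = -6 + 3*(5*T) = -6 + 15*T)
F(R) = 6
G(E) - F(-35) = (-6 + 15*(25/3)) - 1*6 = (-6 + 125) - 6 = 119 - 6 = 113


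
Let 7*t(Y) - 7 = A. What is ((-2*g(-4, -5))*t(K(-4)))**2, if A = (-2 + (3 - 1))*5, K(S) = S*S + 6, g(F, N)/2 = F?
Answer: 256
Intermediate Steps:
g(F, N) = 2*F
K(S) = 6 + S**2 (K(S) = S**2 + 6 = 6 + S**2)
A = 0 (A = (-2 + 2)*5 = 0*5 = 0)
t(Y) = 1 (t(Y) = 1 + (1/7)*0 = 1 + 0 = 1)
((-2*g(-4, -5))*t(K(-4)))**2 = (-4*(-4)*1)**2 = (-2*(-8)*1)**2 = (16*1)**2 = 16**2 = 256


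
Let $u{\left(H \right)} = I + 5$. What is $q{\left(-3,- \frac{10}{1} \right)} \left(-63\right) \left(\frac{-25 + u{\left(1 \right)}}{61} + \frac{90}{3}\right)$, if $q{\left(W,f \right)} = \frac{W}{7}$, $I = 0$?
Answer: $\frac{48870}{61} \approx 801.15$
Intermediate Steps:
$u{\left(H \right)} = 5$ ($u{\left(H \right)} = 0 + 5 = 5$)
$q{\left(W,f \right)} = \frac{W}{7}$ ($q{\left(W,f \right)} = W \frac{1}{7} = \frac{W}{7}$)
$q{\left(-3,- \frac{10}{1} \right)} \left(-63\right) \left(\frac{-25 + u{\left(1 \right)}}{61} + \frac{90}{3}\right) = \frac{1}{7} \left(-3\right) \left(-63\right) \left(\frac{-25 + 5}{61} + \frac{90}{3}\right) = \left(- \frac{3}{7}\right) \left(-63\right) \left(\left(-20\right) \frac{1}{61} + 90 \cdot \frac{1}{3}\right) = 27 \left(- \frac{20}{61} + 30\right) = 27 \cdot \frac{1810}{61} = \frac{48870}{61}$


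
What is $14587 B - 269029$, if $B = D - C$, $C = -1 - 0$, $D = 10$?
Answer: $-108572$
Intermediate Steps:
$C = -1$ ($C = -1 + 0 = -1$)
$B = 11$ ($B = 10 - -1 = 10 + 1 = 11$)
$14587 B - 269029 = 14587 \cdot 11 - 269029 = 160457 - 269029 = -108572$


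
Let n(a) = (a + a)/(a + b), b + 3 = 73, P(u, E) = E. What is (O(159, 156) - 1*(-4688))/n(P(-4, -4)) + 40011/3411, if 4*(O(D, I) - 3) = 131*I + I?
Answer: -369115771/4548 ≈ -81160.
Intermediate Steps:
O(D, I) = 3 + 33*I (O(D, I) = 3 + (131*I + I)/4 = 3 + (132*I)/4 = 3 + 33*I)
b = 70 (b = -3 + 73 = 70)
n(a) = 2*a/(70 + a) (n(a) = (a + a)/(a + 70) = (2*a)/(70 + a) = 2*a/(70 + a))
(O(159, 156) - 1*(-4688))/n(P(-4, -4)) + 40011/3411 = ((3 + 33*156) - 1*(-4688))/((2*(-4)/(70 - 4))) + 40011/3411 = ((3 + 5148) + 4688)/((2*(-4)/66)) + 40011*(1/3411) = (5151 + 4688)/((2*(-4)*(1/66))) + 13337/1137 = 9839/(-4/33) + 13337/1137 = 9839*(-33/4) + 13337/1137 = -324687/4 + 13337/1137 = -369115771/4548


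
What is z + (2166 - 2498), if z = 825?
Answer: 493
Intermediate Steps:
z + (2166 - 2498) = 825 + (2166 - 2498) = 825 - 332 = 493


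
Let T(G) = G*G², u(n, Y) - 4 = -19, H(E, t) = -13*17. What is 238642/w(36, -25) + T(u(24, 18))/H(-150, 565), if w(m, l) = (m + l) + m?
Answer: 52898507/10387 ≈ 5092.8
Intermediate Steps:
H(E, t) = -221
u(n, Y) = -15 (u(n, Y) = 4 - 19 = -15)
w(m, l) = l + 2*m (w(m, l) = (l + m) + m = l + 2*m)
T(G) = G³
238642/w(36, -25) + T(u(24, 18))/H(-150, 565) = 238642/(-25 + 2*36) + (-15)³/(-221) = 238642/(-25 + 72) - 3375*(-1/221) = 238642/47 + 3375/221 = 52898507/10387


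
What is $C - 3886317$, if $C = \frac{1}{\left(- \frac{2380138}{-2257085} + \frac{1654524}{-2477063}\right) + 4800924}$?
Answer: $- \frac{104315310520656026002905803}{26841688550023484174} \approx -3.8863 \cdot 10^{6}$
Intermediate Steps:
$C = \frac{5590941741355}{26841688550023484174}$ ($C = \frac{1}{\left(\left(-2380138\right) \left(- \frac{1}{2257085}\right) + 1654524 \left(- \frac{1}{2477063}\right)\right) + 4800924} = \frac{1}{\left(\frac{2380138}{2257085} - \frac{1654524}{2477063}\right) + 4800924} = \frac{1}{\frac{2161350472154}{5590941741355} + 4800924} = \frac{1}{\frac{26841688550023484174}{5590941741355}} = \frac{5590941741355}{26841688550023484174} \approx 2.0829 \cdot 10^{-7}$)
$C - 3886317 = \frac{5590941741355}{26841688550023484174} - 3886317 = - \frac{104315310520656026002905803}{26841688550023484174}$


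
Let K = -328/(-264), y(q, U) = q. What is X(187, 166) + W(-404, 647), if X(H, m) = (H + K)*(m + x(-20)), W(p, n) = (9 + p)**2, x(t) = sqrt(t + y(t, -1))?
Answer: 6180017/33 + 12424*I*sqrt(10)/33 ≈ 1.8727e+5 + 1190.5*I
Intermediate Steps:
x(t) = sqrt(2)*sqrt(t) (x(t) = sqrt(t + t) = sqrt(2*t) = sqrt(2)*sqrt(t))
K = 41/33 (K = -328*(-1/264) = 41/33 ≈ 1.2424)
X(H, m) = (41/33 + H)*(m + 2*I*sqrt(10)) (X(H, m) = (H + 41/33)*(m + sqrt(2)*sqrt(-20)) = (41/33 + H)*(m + sqrt(2)*(2*I*sqrt(5))) = (41/33 + H)*(m + 2*I*sqrt(10)))
X(187, 166) + W(-404, 647) = ((41/33)*166 + 187*166 + 82*I*sqrt(10)/33 + 2*I*187*sqrt(10)) + (9 - 404)**2 = (6806/33 + 31042 + 82*I*sqrt(10)/33 + 374*I*sqrt(10)) + (-395)**2 = (1031192/33 + 12424*I*sqrt(10)/33) + 156025 = 6180017/33 + 12424*I*sqrt(10)/33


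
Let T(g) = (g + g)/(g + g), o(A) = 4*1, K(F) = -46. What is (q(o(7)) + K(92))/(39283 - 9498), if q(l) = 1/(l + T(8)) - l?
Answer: -249/148925 ≈ -0.0016720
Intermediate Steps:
o(A) = 4
T(g) = 1 (T(g) = (2*g)/((2*g)) = (2*g)*(1/(2*g)) = 1)
q(l) = 1/(1 + l) - l (q(l) = 1/(l + 1) - l = 1/(1 + l) - l)
(q(o(7)) + K(92))/(39283 - 9498) = ((1 - 1*4 - 1*4**2)/(1 + 4) - 46)/(39283 - 9498) = ((1 - 4 - 1*16)/5 - 46)/29785 = ((1 - 4 - 16)/5 - 46)*(1/29785) = ((1/5)*(-19) - 46)*(1/29785) = (-19/5 - 46)*(1/29785) = -249/5*1/29785 = -249/148925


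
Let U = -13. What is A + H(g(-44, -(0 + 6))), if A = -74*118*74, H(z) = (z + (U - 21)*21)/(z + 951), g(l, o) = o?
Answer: -13569544/21 ≈ -6.4617e+5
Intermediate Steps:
H(z) = (-714 + z)/(951 + z) (H(z) = (z + (-13 - 21)*21)/(z + 951) = (z - 34*21)/(951 + z) = (z - 714)/(951 + z) = (-714 + z)/(951 + z))
A = -646168 (A = -8732*74 = -646168)
A + H(g(-44, -(0 + 6))) = -646168 + (-714 - (0 + 6))/(951 - (0 + 6)) = -646168 + (-714 - 1*6)/(951 - 1*6) = -646168 + (-714 - 6)/(951 - 6) = -646168 - 720/945 = -646168 + (1/945)*(-720) = -646168 - 16/21 = -13569544/21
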